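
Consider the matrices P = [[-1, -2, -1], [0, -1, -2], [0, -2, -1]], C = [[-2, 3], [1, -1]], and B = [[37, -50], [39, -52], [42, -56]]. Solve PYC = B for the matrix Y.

Y = P⁻¹BC⁻¹ (apply P⁻¹ on the left and C⁻¹ on the right).
det P = 3; the adjugate gives P⁻¹ = [[-1, 0, 1], [0, 1/3, -2/3], [0, -2/3, 1/3]].
det C = -1, so C⁻¹ = [[1, 3], [1, 2]].
P⁻¹B = [[5, -6], [-15, 20], [-12, 16]].
Y = (P⁻¹B)C⁻¹ = [[-1, 3], [5, -5], [4, -4]].

Y = [[-1, 3], [5, -5], [4, -4]]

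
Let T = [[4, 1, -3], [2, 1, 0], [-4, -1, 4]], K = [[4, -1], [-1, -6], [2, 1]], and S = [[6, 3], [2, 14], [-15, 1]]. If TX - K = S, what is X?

TX = S + K = [[10, 2], [1, 8], [-13, 2]].
T is on the left of X, so left-multiply by T⁻¹: X = T⁻¹(S + K).
T has determinant 2; T⁻¹ = [[2, -1/2, 3/2], [-4, 2, -3], [1, 0, 1]].
X = T⁻¹(S + K) = [[0, 3], [1, 2], [-3, 4]].

X = [[0, 3], [1, 2], [-3, 4]]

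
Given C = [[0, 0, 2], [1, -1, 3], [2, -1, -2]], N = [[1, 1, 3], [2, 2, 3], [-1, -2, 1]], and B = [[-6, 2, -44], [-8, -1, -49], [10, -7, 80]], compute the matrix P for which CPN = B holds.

P = C⁻¹BN⁻¹ (apply C⁻¹ on the left and N⁻¹ on the right).
C has determinant 2; C⁻¹ = [[5/2, -1, 1], [4, -2, 1], [1/2, 0, 0]].
N has determinant -3; N⁻¹ = [[-8/3, 7/3, 1], [5/3, -4/3, -1], [2/3, -1/3, 0]].
C⁻¹B = [[3, -1, 19], [2, 3, 2], [-3, 1, -22]].
P = (C⁻¹B)N⁻¹ = [[3, 2, 4], [1, 0, -1], [-5, -1, -4]].

P = [[3, 2, 4], [1, 0, -1], [-5, -1, -4]]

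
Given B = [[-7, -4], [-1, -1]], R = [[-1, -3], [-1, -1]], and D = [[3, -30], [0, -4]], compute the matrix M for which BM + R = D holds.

M = [[0, 5], [-1, -2]]

BM = D − R = [[4, -27], [1, -3]].
Since B multiplies M on the left, M = B⁻¹(D − R).
B has determinant 3; B⁻¹ = [[-1/3, 4/3], [1/3, -7/3]].
M = B⁻¹(D − R) = [[0, 5], [-1, -2]].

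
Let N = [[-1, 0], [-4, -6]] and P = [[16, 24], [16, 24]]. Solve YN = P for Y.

N is on the right of Y, so right-multiply by N⁻¹: Y = PN⁻¹.
det N = 6, so N⁻¹ = [[-1, 0], [2/3, -1/6]].
Y = PN⁻¹ = [[16, 24], [16, 24]] · [[-1, 0], [2/3, -1/6]] = [[0, -4], [0, -4]].

Y = [[0, -4], [0, -4]]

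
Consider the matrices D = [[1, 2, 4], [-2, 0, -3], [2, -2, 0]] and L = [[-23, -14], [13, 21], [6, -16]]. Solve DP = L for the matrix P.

P = [[1, -6], [-2, 2], [-5, -3]]

Since D multiplies P on the left, P = D⁻¹L.
det D = -2, so D⁻¹ = [[3, 4, 3], [3, 4, 5/2], [-2, -3, -2]].
P = D⁻¹L = [[3, 4, 3], [3, 4, 5/2], [-2, -3, -2]] · [[-23, -14], [13, 21], [6, -16]] = [[1, -6], [-2, 2], [-5, -3]].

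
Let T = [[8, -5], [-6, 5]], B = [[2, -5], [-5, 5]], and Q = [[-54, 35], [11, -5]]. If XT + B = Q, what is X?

X = [[-4, 4], [2, 0]]

XT = Q − B = [[-56, 40], [16, -10]].
T is on the right of X, so right-multiply by T⁻¹: X = (Q − B)T⁻¹.
det T = 10, so T⁻¹ = [[1/2, 1/2], [3/5, 4/5]].
X = (Q − B)T⁻¹ = [[-4, 4], [2, 0]].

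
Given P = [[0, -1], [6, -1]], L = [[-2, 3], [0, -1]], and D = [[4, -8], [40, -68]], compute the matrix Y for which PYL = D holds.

Left-multiply by P⁻¹ and right-multiply by L⁻¹: Y = P⁻¹DL⁻¹.
P has determinant 6; P⁻¹ = [[-1/6, 1/6], [-1, 0]].
L has determinant 2; L⁻¹ = [[-1/2, -3/2], [0, -1]].
P⁻¹D = [[6, -10], [-4, 8]].
Y = (P⁻¹D)L⁻¹ = [[-3, 1], [2, -2]].

Y = [[-3, 1], [2, -2]]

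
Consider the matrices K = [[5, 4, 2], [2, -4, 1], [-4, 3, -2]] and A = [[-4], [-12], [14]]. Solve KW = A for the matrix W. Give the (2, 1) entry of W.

2

Left-multiplying both sides by K⁻¹ gives W = K⁻¹A.
det K = 5; the adjugate gives K⁻¹ = [[1, 14/5, 12/5], [0, -2/5, -1/5], [-2, -31/5, -28/5]].
W = K⁻¹A = [[1, 14/5, 12/5], [0, -2/5, -1/5], [-2, -31/5, -28/5]] · [[-4], [-12], [14]] = [[-4], [2], [4]].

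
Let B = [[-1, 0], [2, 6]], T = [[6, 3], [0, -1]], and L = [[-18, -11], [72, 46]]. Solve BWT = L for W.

Left-multiply by B⁻¹ and right-multiply by T⁻¹: W = B⁻¹LT⁻¹.
det B = -6, so B⁻¹ = [[-1, 0], [1/3, 1/6]].
det T = -6; the adjugate gives T⁻¹ = [[1/6, 1/2], [0, -1]].
B⁻¹L = [[18, 11], [6, 4]].
W = (B⁻¹L)T⁻¹ = [[3, -2], [1, -1]].

W = [[3, -2], [1, -1]]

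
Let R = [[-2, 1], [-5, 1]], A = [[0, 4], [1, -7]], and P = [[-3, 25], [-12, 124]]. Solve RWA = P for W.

W = [[-3, 3], [-5, 3]]

Isolating W: multiply by R⁻¹ from the left and A⁻¹ from the right, so W = R⁻¹PA⁻¹.
R has determinant 3; R⁻¹ = [[1/3, -1/3], [5/3, -2/3]].
A has determinant -4; A⁻¹ = [[7/4, 1], [1/4, 0]].
R⁻¹P = [[3, -33], [3, -41]].
W = (R⁻¹P)A⁻¹ = [[-3, 3], [-5, 3]].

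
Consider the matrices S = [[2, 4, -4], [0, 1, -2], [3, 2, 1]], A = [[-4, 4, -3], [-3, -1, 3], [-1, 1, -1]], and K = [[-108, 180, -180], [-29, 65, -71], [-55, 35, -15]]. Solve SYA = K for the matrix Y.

Y = S⁻¹KA⁻¹ (apply S⁻¹ on the left and A⁻¹ on the right).
S has determinant -2; S⁻¹ = [[-5/2, 6, 2], [3, -7, -2], [3/2, -4, -1]].
det A = -4, so A⁻¹ = [[1/2, -1/4, -9/4], [3/2, -1/4, -21/4], [1, 0, -4]].
S⁻¹K = [[-14, 10, -6], [-11, 15, -13], [9, -25, 29]].
Y = (S⁻¹K)A⁻¹ = [[2, 1, 3], [4, -1, -2], [-4, 4, -5]].

Y = [[2, 1, 3], [4, -1, -2], [-4, 4, -5]]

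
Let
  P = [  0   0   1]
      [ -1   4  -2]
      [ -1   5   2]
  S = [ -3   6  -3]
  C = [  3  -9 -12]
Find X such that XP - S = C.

X = [[-3, 3, -3]]

XP = C + S = [[0, -3, -15]].
P is on the right of X, so right-multiply by P⁻¹: X = (C + S)P⁻¹.
det P = -1; the adjugate gives P⁻¹ = [[-18, -5, 4], [-4, -1, 1], [1, 0, 0]].
X = (C + S)P⁻¹ = [[-3, 3, -3]].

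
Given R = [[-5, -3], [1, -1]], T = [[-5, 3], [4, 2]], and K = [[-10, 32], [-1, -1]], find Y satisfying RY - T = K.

Y = [[3, -4], [0, -5]]

RY = K + T = [[-15, 35], [3, 1]].
Left-multiplying both sides by R⁻¹ gives Y = R⁻¹(K + T).
R has determinant 8; R⁻¹ = [[-1/8, 3/8], [-1/8, -5/8]].
Y = R⁻¹(K + T) = [[3, -4], [0, -5]].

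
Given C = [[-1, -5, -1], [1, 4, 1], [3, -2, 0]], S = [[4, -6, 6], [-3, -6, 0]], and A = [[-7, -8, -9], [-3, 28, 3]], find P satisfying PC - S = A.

P = [[2, -1, 0], [-4, -1, -3]]

PC = A + S = [[-3, -14, -3], [-6, 22, 3]].
C is on the right of P, so right-multiply by C⁻¹: P = (A + S)C⁻¹.
C has determinant -3; C⁻¹ = [[-2/3, -2/3, 1/3], [-1, -1, 0], [14/3, 17/3, -1/3]].
P = (A + S)C⁻¹ = [[2, -1, 0], [-4, -1, -3]].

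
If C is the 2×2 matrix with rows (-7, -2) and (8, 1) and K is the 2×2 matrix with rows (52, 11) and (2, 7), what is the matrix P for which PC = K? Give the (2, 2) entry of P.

Since C sits to the right of P, P = KC⁻¹.
C has determinant 9; C⁻¹ = [[1/9, 2/9], [-8/9, -7/9]].
P = KC⁻¹ = [[52, 11], [2, 7]] · [[1/9, 2/9], [-8/9, -7/9]] = [[-4, 3], [-6, -5]].

-5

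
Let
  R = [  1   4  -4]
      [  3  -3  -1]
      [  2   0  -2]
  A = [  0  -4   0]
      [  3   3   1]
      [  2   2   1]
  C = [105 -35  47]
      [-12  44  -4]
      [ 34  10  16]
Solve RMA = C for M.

M = [[-1, -1, 4], [5, 1, 5], [-4, -2, -3]]

Isolating M: multiply by R⁻¹ from the left and A⁻¹ from the right, so M = R⁻¹CA⁻¹.
det R = -2; the adjugate gives R⁻¹ = [[-3, -4, 8], [-2, -3, 11/2], [-3, -4, 15/2]].
A has determinant 4; A⁻¹ = [[1/4, 1, -1], [-1/4, 0, 0], [0, -2, 3]].
R⁻¹C = [[5, 9, 3], [13, -7, 6], [-12, 4, -5]].
M = (R⁻¹C)A⁻¹ = [[-1, -1, 4], [5, 1, 5], [-4, -2, -3]].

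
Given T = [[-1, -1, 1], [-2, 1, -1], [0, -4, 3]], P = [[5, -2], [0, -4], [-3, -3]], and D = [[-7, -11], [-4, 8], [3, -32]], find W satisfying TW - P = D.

W = [[2, 3], [0, 5], [0, -5]]

TW = D + P = [[-2, -13], [-4, 4], [0, -35]].
T is on the left of W, so left-multiply by T⁻¹: W = T⁻¹(D + P).
T has determinant 3; T⁻¹ = [[-1/3, -1/3, 0], [2, -1, -1], [8/3, -4/3, -1]].
W = T⁻¹(D + P) = [[2, 3], [0, 5], [0, -5]].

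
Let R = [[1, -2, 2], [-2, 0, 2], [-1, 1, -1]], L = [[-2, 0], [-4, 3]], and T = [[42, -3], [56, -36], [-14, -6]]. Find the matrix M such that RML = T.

M = [[-3, 5], [3, 2], [-5, -1]]

Isolating M: multiply by R⁻¹ from the left and L⁻¹ from the right, so M = R⁻¹TL⁻¹.
det R = 2, so R⁻¹ = [[-1, 0, -2], [-2, 1/2, -3], [-1, 1/2, -2]].
det L = -6; the adjugate gives L⁻¹ = [[-1/2, 0], [-2/3, 1/3]].
R⁻¹T = [[-14, 15], [-14, 6], [14, -3]].
M = (R⁻¹T)L⁻¹ = [[-3, 5], [3, 2], [-5, -1]].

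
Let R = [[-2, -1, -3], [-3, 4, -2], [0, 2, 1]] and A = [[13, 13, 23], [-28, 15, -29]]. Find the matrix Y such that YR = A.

Right-multiplying both sides by R⁻¹ gives Y = AR⁻¹.
det R = -1; the adjugate gives R⁻¹ = [[-8, 5, -14], [-3, 2, -5], [6, -4, 11]].
Y = AR⁻¹ = [[13, 13, 23], [-28, 15, -29]] · [[-8, 5, -14], [-3, 2, -5], [6, -4, 11]] = [[-5, -1, 6], [5, 6, -2]].

Y = [[-5, -1, 6], [5, 6, -2]]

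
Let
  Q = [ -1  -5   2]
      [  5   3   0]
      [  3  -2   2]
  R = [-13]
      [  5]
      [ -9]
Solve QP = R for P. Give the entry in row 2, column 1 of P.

0

Q is on the left of P, so left-multiply by Q⁻¹: P = Q⁻¹R.
det Q = 6, so Q⁻¹ = [[1, 1, -1], [-5/3, -4/3, 5/3], [-19/6, -17/6, 11/3]].
P = Q⁻¹R = [[1, 1, -1], [-5/3, -4/3, 5/3], [-19/6, -17/6, 11/3]] · [[-13], [5], [-9]] = [[1], [0], [-6]].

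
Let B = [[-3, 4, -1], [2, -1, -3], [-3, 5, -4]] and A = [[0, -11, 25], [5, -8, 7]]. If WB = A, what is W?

W = [[-3, -6, -1], [2, 1, -3]]

Since B sits to the right of W, W = AB⁻¹.
det B = 4; the adjugate gives B⁻¹ = [[19/4, 11/4, -13/4], [17/4, 9/4, -11/4], [7/4, 3/4, -5/4]].
W = AB⁻¹ = [[0, -11, 25], [5, -8, 7]] · [[19/4, 11/4, -13/4], [17/4, 9/4, -11/4], [7/4, 3/4, -5/4]] = [[-3, -6, -1], [2, 1, -3]].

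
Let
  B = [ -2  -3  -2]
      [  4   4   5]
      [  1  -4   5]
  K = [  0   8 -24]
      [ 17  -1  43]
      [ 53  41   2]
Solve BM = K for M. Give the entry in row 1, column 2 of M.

2

Since B multiplies M on the left, M = B⁻¹K.
det B = 5; the adjugate gives B⁻¹ = [[8, 23/5, -7/5], [-3, -8/5, 2/5], [-4, -11/5, 4/5]].
M = B⁻¹K = [[8, 23/5, -7/5], [-3, -8/5, 2/5], [-4, -11/5, 4/5]] · [[0, 8, -24], [17, -1, 43], [53, 41, 2]] = [[4, 2, 3], [-6, -6, 4], [5, 3, 3]].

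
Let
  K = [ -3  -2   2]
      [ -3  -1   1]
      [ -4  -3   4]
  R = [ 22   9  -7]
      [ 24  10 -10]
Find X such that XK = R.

X = [[-5, -5, 2], [-2, -6, 0]]

Right-multiplying both sides by K⁻¹ gives X = RK⁻¹.
det K = -3, so K⁻¹ = [[1/3, -2/3, 0], [-8/3, 4/3, 1], [-5/3, 1/3, 1]].
X = RK⁻¹ = [[22, 9, -7], [24, 10, -10]] · [[1/3, -2/3, 0], [-8/3, 4/3, 1], [-5/3, 1/3, 1]] = [[-5, -5, 2], [-2, -6, 0]].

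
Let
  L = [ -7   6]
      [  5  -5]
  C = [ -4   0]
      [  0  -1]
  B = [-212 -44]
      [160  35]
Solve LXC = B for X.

X = [[-5, -2], [3, 5]]

Isolating X: multiply by L⁻¹ from the left and C⁻¹ from the right, so X = L⁻¹BC⁻¹.
L has determinant 5; L⁻¹ = [[-1, -6/5], [-1, -7/5]].
det C = 4, so C⁻¹ = [[-1/4, 0], [0, -1]].
L⁻¹B = [[20, 2], [-12, -5]].
X = (L⁻¹B)C⁻¹ = [[-5, -2], [3, 5]].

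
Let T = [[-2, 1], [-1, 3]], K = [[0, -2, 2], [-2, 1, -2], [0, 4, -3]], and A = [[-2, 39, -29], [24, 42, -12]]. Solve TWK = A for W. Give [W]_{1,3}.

-3

W = T⁻¹AK⁻¹ (apply T⁻¹ on the left and K⁻¹ on the right).
det T = -5; the adjugate gives T⁻¹ = [[-3/5, 1/5], [-1/5, 2/5]].
det K = -4, so K⁻¹ = [[-5/4, -1/2, -1/2], [3/2, 0, 1], [2, 0, 1]].
T⁻¹A = [[6, -15, 15], [10, 9, 1]].
W = (T⁻¹A)K⁻¹ = [[0, -3, -3], [3, -5, 5]].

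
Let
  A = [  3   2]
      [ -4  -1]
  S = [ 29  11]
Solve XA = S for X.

X = [[3, -5]]

Right-multiplying both sides by A⁻¹ gives X = SA⁻¹.
A has determinant 5; A⁻¹ = [[-1/5, -2/5], [4/5, 3/5]].
X = SA⁻¹ = [[29, 11]] · [[-1/5, -2/5], [4/5, 3/5]] = [[3, -5]].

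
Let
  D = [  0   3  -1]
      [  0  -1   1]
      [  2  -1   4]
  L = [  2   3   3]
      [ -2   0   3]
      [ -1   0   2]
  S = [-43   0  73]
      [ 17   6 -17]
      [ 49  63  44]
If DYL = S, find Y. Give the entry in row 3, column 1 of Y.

Left-multiply by D⁻¹ and right-multiply by L⁻¹: Y = D⁻¹SL⁻¹.
det D = 4; the adjugate gives D⁻¹ = [[-3/4, -11/4, 1/2], [1/2, 1/2, 0], [1/2, 3/2, 0]].
det L = 3, so L⁻¹ = [[0, -2, 3], [1/3, 7/3, -4], [0, -1, 2]].
D⁻¹S = [[10, 15, 14], [-13, 3, 28], [4, 9, 11]].
Y = (D⁻¹S)L⁻¹ = [[5, 1, -2], [1, 5, 5], [3, 2, -2]].

3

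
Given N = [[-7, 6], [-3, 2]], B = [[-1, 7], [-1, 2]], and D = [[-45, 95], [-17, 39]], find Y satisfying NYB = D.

Left-multiply by N⁻¹ and right-multiply by B⁻¹: Y = N⁻¹DB⁻¹.
det N = 4, so N⁻¹ = [[1/2, -3/2], [3/4, -7/4]].
B has determinant 5; B⁻¹ = [[2/5, -7/5], [1/5, -1/5]].
N⁻¹D = [[3, -11], [-4, 3]].
Y = (N⁻¹D)B⁻¹ = [[-1, -2], [-1, 5]].

Y = [[-1, -2], [-1, 5]]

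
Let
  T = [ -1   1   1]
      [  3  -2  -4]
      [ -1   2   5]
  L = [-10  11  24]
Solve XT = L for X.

X = [[1, -2, 3]]

Since T sits to the right of X, X = LT⁻¹.
det T = -5, so T⁻¹ = [[2/5, 3/5, 2/5], [11/5, 4/5, 1/5], [-4/5, -1/5, 1/5]].
X = LT⁻¹ = [[-10, 11, 24]] · [[2/5, 3/5, 2/5], [11/5, 4/5, 1/5], [-4/5, -1/5, 1/5]] = [[1, -2, 3]].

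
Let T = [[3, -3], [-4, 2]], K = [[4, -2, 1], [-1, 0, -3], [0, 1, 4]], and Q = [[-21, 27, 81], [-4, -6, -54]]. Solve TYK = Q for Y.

Y = [[1, -5, -4], [5, 4, -5]]

Isolating Y: multiply by T⁻¹ from the left and K⁻¹ from the right, so Y = T⁻¹QK⁻¹.
det T = -6; the adjugate gives T⁻¹ = [[-1/3, -1/2], [-2/3, -1/2]].
det K = 3, so K⁻¹ = [[1, 3, 2], [4/3, 16/3, 11/3], [-1/3, -4/3, -2/3]].
T⁻¹Q = [[9, -6, 0], [16, -15, -27]].
Y = (T⁻¹Q)K⁻¹ = [[1, -5, -4], [5, 4, -5]].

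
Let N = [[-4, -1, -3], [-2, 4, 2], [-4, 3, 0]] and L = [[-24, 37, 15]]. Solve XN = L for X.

X = [[-1, 6, 4]]

Right-multiplying both sides by N⁻¹ gives X = LN⁻¹.
det N = 2; the adjugate gives N⁻¹ = [[-3, -9/2, 5], [-4, -6, 7], [5, 8, -9]].
X = LN⁻¹ = [[-24, 37, 15]] · [[-3, -9/2, 5], [-4, -6, 7], [5, 8, -9]] = [[-1, 6, 4]].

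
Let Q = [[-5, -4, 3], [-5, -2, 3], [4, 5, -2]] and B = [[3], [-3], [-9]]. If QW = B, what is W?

Since Q multiplies W on the left, W = Q⁻¹B.
det Q = -4, so Q⁻¹ = [[11/4, -7/4, 3/2], [-1/2, 1/2, 0], [17/4, -9/4, 5/2]].
W = Q⁻¹B = [[11/4, -7/4, 3/2], [-1/2, 1/2, 0], [17/4, -9/4, 5/2]] · [[3], [-3], [-9]] = [[0], [-3], [-3]].

W = [[0], [-3], [-3]]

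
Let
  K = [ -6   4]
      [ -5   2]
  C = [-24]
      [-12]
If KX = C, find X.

X = [[0], [-6]]

Since K multiplies X on the left, X = K⁻¹C.
K has determinant 8; K⁻¹ = [[1/4, -1/2], [5/8, -3/4]].
X = K⁻¹C = [[1/4, -1/2], [5/8, -3/4]] · [[-24], [-12]] = [[0], [-6]].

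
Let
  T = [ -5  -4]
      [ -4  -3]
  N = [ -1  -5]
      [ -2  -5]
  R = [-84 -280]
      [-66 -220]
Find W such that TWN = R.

W = [[-4, -4], [-2, -2]]

Isolating W: multiply by T⁻¹ from the left and N⁻¹ from the right, so W = T⁻¹RN⁻¹.
T has determinant -1; T⁻¹ = [[3, -4], [-4, 5]].
det N = -5, so N⁻¹ = [[1, -1], [-2/5, 1/5]].
T⁻¹R = [[12, 40], [6, 20]].
W = (T⁻¹R)N⁻¹ = [[-4, -4], [-2, -2]].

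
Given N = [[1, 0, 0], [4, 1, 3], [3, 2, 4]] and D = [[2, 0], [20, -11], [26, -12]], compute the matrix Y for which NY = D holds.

Left-multiplying both sides by N⁻¹ gives Y = N⁻¹D.
det N = -2; the adjugate gives N⁻¹ = [[1, 0, 0], [7/2, -2, 3/2], [-5/2, 1, -1/2]].
Y = N⁻¹D = [[1, 0, 0], [7/2, -2, 3/2], [-5/2, 1, -1/2]] · [[2, 0], [20, -11], [26, -12]] = [[2, 0], [6, 4], [2, -5]].

Y = [[2, 0], [6, 4], [2, -5]]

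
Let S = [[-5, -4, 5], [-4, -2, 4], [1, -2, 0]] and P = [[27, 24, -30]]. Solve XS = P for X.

X = [[-2, -5, -3]]

Right-multiplying both sides by S⁻¹ gives X = PS⁻¹.
det S = -6; the adjugate gives S⁻¹ = [[-4/3, 5/3, 1], [-2/3, 5/6, 0], [-5/3, 7/3, 1]].
X = PS⁻¹ = [[27, 24, -30]] · [[-4/3, 5/3, 1], [-2/3, 5/6, 0], [-5/3, 7/3, 1]] = [[-2, -5, -3]].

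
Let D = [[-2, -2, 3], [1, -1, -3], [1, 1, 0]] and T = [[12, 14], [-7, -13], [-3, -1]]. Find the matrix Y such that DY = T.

Left-multiplying both sides by D⁻¹ gives Y = D⁻¹T.
det D = 6; the adjugate gives D⁻¹ = [[1/2, 1/2, 3/2], [-1/2, -1/2, -1/2], [1/3, 0, 2/3]].
Y = D⁻¹T = [[1/2, 1/2, 3/2], [-1/2, -1/2, -1/2], [1/3, 0, 2/3]] · [[12, 14], [-7, -13], [-3, -1]] = [[-2, -1], [-1, 0], [2, 4]].

Y = [[-2, -1], [-1, 0], [2, 4]]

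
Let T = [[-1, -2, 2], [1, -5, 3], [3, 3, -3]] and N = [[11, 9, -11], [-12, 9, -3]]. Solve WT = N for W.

Since T sits to the right of W, W = NT⁻¹.
det T = 6, so T⁻¹ = [[1, 0, 2/3], [2, -1/2, 5/6], [3, -1/2, 7/6]].
W = NT⁻¹ = [[11, 9, -11], [-12, 9, -3]] · [[1, 0, 2/3], [2, -1/2, 5/6], [3, -1/2, 7/6]] = [[-4, 1, 2], [-3, -3, -4]].

W = [[-4, 1, 2], [-3, -3, -4]]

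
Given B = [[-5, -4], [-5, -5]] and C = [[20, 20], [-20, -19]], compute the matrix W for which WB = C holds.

W = [[0, -4], [1, 3]]

Since B sits to the right of W, W = CB⁻¹.
det B = 5, so B⁻¹ = [[-1, 4/5], [1, -1]].
W = CB⁻¹ = [[20, 20], [-20, -19]] · [[-1, 4/5], [1, -1]] = [[0, -4], [1, 3]].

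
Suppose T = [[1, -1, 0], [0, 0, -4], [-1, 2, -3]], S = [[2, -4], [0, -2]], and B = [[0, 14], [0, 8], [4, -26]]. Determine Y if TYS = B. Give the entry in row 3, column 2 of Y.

Y = T⁻¹BS⁻¹ (apply T⁻¹ on the left and S⁻¹ on the right).
T has determinant 4; T⁻¹ = [[2, -3/4, 1], [1, -3/4, 1], [0, -1/4, 0]].
S has determinant -4; S⁻¹ = [[1/2, -1], [0, -1/2]].
T⁻¹B = [[4, -4], [4, -18], [0, -2]].
Y = (T⁻¹B)S⁻¹ = [[2, -2], [2, 5], [0, 1]].

1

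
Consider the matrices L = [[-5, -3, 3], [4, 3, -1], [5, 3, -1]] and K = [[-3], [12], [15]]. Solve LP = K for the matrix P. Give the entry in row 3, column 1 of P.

L is on the left of P, so left-multiply by L⁻¹: P = L⁻¹K.
det L = -6; the adjugate gives L⁻¹ = [[0, -1, 1], [1/6, 5/3, -7/6], [1/2, 0, 1/2]].
P = L⁻¹K = [[0, -1, 1], [1/6, 5/3, -7/6], [1/2, 0, 1/2]] · [[-3], [12], [15]] = [[3], [2], [6]].

6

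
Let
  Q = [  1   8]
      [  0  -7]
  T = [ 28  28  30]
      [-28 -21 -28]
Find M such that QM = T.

Since Q multiplies M on the left, M = Q⁻¹T.
Q has determinant -7; Q⁻¹ = [[1, 8/7], [0, -1/7]].
M = Q⁻¹T = [[1, 8/7], [0, -1/7]] · [[28, 28, 30], [-28, -21, -28]] = [[-4, 4, -2], [4, 3, 4]].

M = [[-4, 4, -2], [4, 3, 4]]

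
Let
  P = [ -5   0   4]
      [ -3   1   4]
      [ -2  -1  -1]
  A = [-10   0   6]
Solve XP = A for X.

Since P sits to the right of X, X = AP⁻¹.
det P = 5; the adjugate gives P⁻¹ = [[3/5, -4/5, -4/5], [-11/5, 13/5, 8/5], [1, -1, -1]].
X = AP⁻¹ = [[-10, 0, 6]] · [[3/5, -4/5, -4/5], [-11/5, 13/5, 8/5], [1, -1, -1]] = [[0, 2, 2]].

X = [[0, 2, 2]]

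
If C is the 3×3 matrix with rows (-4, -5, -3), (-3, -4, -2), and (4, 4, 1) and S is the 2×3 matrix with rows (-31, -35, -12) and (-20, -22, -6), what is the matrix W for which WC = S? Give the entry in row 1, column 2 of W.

5

C is on the right of W, so right-multiply by C⁻¹: W = SC⁻¹.
det C = -3; the adjugate gives C⁻¹ = [[-4/3, 7/3, 2/3], [5/3, -8/3, -1/3], [-4/3, 4/3, -1/3]].
W = SC⁻¹ = [[-31, -35, -12], [-20, -22, -6]] · [[-4/3, 7/3, 2/3], [5/3, -8/3, -1/3], [-4/3, 4/3, -1/3]] = [[-1, 5, -5], [-2, 4, -4]].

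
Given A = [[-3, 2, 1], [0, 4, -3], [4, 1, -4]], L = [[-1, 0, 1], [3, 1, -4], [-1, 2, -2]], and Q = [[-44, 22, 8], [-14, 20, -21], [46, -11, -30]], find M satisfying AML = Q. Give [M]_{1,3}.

Left-multiply by A⁻¹ and right-multiply by L⁻¹: M = A⁻¹QL⁻¹.
det A = -1, so A⁻¹ = [[13, -9, 10], [12, -8, 9], [16, -11, 12]].
det L = 1, so L⁻¹ = [[6, 2, -1], [10, 3, -1], [7, 2, -1]].
A⁻¹Q = [[14, -4, -7], [-2, 5, -6], [2, 0, -1]].
M = (A⁻¹Q)L⁻¹ = [[-5, 2, -3], [-4, -1, 3], [5, 2, -1]].

-3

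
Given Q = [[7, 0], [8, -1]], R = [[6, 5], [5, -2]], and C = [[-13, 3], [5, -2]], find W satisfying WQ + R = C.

W = [[-5, 2], [0, 0]]

WQ = C − R = [[-19, -2], [0, 0]].
Q is on the right of W, so right-multiply by Q⁻¹: W = (C − R)Q⁻¹.
Q has determinant -7; Q⁻¹ = [[1/7, 0], [8/7, -1]].
W = (C − R)Q⁻¹ = [[-5, 2], [0, 0]].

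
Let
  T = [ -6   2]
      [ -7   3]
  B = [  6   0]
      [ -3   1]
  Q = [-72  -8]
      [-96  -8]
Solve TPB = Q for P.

P = T⁻¹QB⁻¹ (apply T⁻¹ on the left and B⁻¹ on the right).
det T = -4; the adjugate gives T⁻¹ = [[-3/4, 1/2], [-7/4, 3/2]].
B has determinant 6; B⁻¹ = [[1/6, 0], [1/2, 1]].
T⁻¹Q = [[6, 2], [-18, 2]].
P = (T⁻¹Q)B⁻¹ = [[2, 2], [-2, 2]].

P = [[2, 2], [-2, 2]]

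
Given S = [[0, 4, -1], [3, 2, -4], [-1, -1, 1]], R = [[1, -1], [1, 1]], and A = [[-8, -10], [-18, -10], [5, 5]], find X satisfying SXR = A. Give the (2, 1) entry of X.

Left-multiply by S⁻¹ and right-multiply by R⁻¹: X = S⁻¹AR⁻¹.
det S = 5; the adjugate gives S⁻¹ = [[-2/5, -3/5, -14/5], [1/5, -1/5, -3/5], [-1/5, -4/5, -12/5]].
det R = 2, so R⁻¹ = [[1/2, 1/2], [-1/2, 1/2]].
S⁻¹A = [[0, -4], [-1, -3], [4, -2]].
X = (S⁻¹A)R⁻¹ = [[2, -2], [1, -2], [3, 1]].

1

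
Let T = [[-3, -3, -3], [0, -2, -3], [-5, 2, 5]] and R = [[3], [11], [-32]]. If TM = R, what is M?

T is on the left of M, so left-multiply by T⁻¹: M = T⁻¹R.
det T = -3, so T⁻¹ = [[4/3, -3, -1], [-5, 10, 3], [10/3, -7, -2]].
M = T⁻¹R = [[4/3, -3, -1], [-5, 10, 3], [10/3, -7, -2]] · [[3], [11], [-32]] = [[3], [-1], [-3]].

M = [[3], [-1], [-3]]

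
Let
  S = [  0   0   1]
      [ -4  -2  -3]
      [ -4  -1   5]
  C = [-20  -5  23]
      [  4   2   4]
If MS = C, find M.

M = [[-2, 0, 5], [1, -1, 0]]

Right-multiplying both sides by S⁻¹ gives M = CS⁻¹.
det S = -4, so S⁻¹ = [[13/4, 1/4, -1/2], [-8, -1, 1], [1, 0, 0]].
M = CS⁻¹ = [[-20, -5, 23], [4, 2, 4]] · [[13/4, 1/4, -1/2], [-8, -1, 1], [1, 0, 0]] = [[-2, 0, 5], [1, -1, 0]].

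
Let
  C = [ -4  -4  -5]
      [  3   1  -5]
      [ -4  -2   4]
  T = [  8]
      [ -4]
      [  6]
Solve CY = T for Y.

Y = [[-1], [-1], [0]]

Left-multiplying both sides by C⁻¹ gives Y = C⁻¹T.
C has determinant 2; C⁻¹ = [[-3, 13, 25/2], [4, -18, -35/2], [-1, 4, 4]].
Y = C⁻¹T = [[-3, 13, 25/2], [4, -18, -35/2], [-1, 4, 4]] · [[8], [-4], [6]] = [[-1], [-1], [0]].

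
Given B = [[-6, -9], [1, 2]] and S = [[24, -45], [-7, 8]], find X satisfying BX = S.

Left-multiplying both sides by B⁻¹ gives X = B⁻¹S.
det B = -3; the adjugate gives B⁻¹ = [[-2/3, -3], [1/3, 2]].
X = B⁻¹S = [[-2/3, -3], [1/3, 2]] · [[24, -45], [-7, 8]] = [[5, 6], [-6, 1]].

X = [[5, 6], [-6, 1]]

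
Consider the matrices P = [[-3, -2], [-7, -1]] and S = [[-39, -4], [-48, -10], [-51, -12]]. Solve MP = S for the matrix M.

P is on the right of M, so right-multiply by P⁻¹: M = SP⁻¹.
det P = -11, so P⁻¹ = [[1/11, -2/11], [-7/11, 3/11]].
M = SP⁻¹ = [[-39, -4], [-48, -10], [-51, -12]] · [[1/11, -2/11], [-7/11, 3/11]] = [[-1, 6], [2, 6], [3, 6]].

M = [[-1, 6], [2, 6], [3, 6]]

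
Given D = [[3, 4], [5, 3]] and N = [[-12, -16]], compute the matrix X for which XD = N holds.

Right-multiplying both sides by D⁻¹ gives X = ND⁻¹.
det D = -11, so D⁻¹ = [[-3/11, 4/11], [5/11, -3/11]].
X = ND⁻¹ = [[-12, -16]] · [[-3/11, 4/11], [5/11, -3/11]] = [[-4, 0]].

X = [[-4, 0]]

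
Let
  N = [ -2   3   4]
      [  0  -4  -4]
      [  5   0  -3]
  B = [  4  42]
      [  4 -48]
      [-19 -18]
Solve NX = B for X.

Left-multiplying both sides by N⁻¹ gives X = N⁻¹B.
det N = -4; the adjugate gives N⁻¹ = [[-3, -9/4, -1], [5, 7/2, 2], [-5, -15/4, -2]].
X = N⁻¹B = [[-3, -9/4, -1], [5, 7/2, 2], [-5, -15/4, -2]] · [[4, 42], [4, -48], [-19, -18]] = [[-2, 0], [-4, 6], [3, 6]].

X = [[-2, 0], [-4, 6], [3, 6]]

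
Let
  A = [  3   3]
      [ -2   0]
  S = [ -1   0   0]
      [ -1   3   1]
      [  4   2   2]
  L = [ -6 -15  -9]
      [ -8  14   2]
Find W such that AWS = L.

Left-multiply by A⁻¹ and right-multiply by S⁻¹: W = A⁻¹LS⁻¹.
det A = 6; the adjugate gives A⁻¹ = [[0, -1/2], [1/3, 1/2]].
det S = -4, so S⁻¹ = [[-1, 0, 0], [-3/2, 1/2, -1/4], [7/2, -1/2, 3/4]].
A⁻¹L = [[4, -7, -1], [-6, 2, -2]].
W = (A⁻¹L)S⁻¹ = [[3, -3, 1], [-4, 2, -2]].

W = [[3, -3, 1], [-4, 2, -2]]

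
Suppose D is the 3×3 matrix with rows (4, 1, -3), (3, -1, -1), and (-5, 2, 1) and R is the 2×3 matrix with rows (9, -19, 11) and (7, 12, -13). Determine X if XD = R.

Right-multiplying both sides by D⁻¹ gives X = RD⁻¹.
D has determinant 3; D⁻¹ = [[1/3, -7/3, -4/3], [2/3, -11/3, -5/3], [1/3, -13/3, -7/3]].
X = RD⁻¹ = [[9, -19, 11], [7, 12, -13]] · [[1/3, -7/3, -4/3], [2/3, -11/3, -5/3], [1/3, -13/3, -7/3]] = [[-6, 1, -6], [6, -4, 1]].

X = [[-6, 1, -6], [6, -4, 1]]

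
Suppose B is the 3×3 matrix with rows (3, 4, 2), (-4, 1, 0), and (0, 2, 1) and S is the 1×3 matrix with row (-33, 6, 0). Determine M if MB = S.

M = [[-3, 6, 6]]

B is on the right of M, so right-multiply by B⁻¹: M = SB⁻¹.
det B = 3; the adjugate gives B⁻¹ = [[1/3, 0, -2/3], [4/3, 1, -8/3], [-8/3, -2, 19/3]].
M = SB⁻¹ = [[-33, 6, 0]] · [[1/3, 0, -2/3], [4/3, 1, -8/3], [-8/3, -2, 19/3]] = [[-3, 6, 6]].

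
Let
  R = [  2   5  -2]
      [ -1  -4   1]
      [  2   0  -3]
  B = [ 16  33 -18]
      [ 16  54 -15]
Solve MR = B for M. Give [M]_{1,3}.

2

R is on the right of M, so right-multiply by R⁻¹: M = BR⁻¹.
det R = 3; the adjugate gives R⁻¹ = [[4, 5, -1], [-1/3, -2/3, 0], [8/3, 10/3, -1]].
M = BR⁻¹ = [[16, 33, -18], [16, 54, -15]] · [[4, 5, -1], [-1/3, -2/3, 0], [8/3, 10/3, -1]] = [[5, -2, 2], [6, -6, -1]].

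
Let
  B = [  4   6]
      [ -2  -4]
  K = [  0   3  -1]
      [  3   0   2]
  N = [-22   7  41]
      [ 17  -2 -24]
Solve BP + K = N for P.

BP = N − K = [[-22, 4, 42], [14, -2, -26]].
Left-multiplying both sides by B⁻¹ gives P = B⁻¹(N − K).
B has determinant -4; B⁻¹ = [[1, 3/2], [-1/2, -1]].
P = B⁻¹(N − K) = [[-1, 1, 3], [-3, 0, 5]].

P = [[-1, 1, 3], [-3, 0, 5]]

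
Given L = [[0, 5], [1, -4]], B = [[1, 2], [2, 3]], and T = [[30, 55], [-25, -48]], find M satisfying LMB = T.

Left-multiply by L⁻¹ and right-multiply by B⁻¹: M = L⁻¹TB⁻¹.
det L = -5; the adjugate gives L⁻¹ = [[4/5, 1], [1/5, 0]].
det B = -1, so B⁻¹ = [[-3, 2], [2, -1]].
L⁻¹T = [[-1, -4], [6, 11]].
M = (L⁻¹T)B⁻¹ = [[-5, 2], [4, 1]].

M = [[-5, 2], [4, 1]]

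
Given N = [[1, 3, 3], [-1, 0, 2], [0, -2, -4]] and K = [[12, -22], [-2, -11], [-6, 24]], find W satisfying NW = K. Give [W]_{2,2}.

Since N multiplies W on the left, W = N⁻¹K.
N has determinant -2; N⁻¹ = [[-2, -3, -3], [2, 2, 5/2], [-1, -1, -3/2]].
W = N⁻¹K = [[-2, -3, -3], [2, 2, 5/2], [-1, -1, -3/2]] · [[12, -22], [-2, -11], [-6, 24]] = [[0, 5], [5, -6], [-1, -3]].

-6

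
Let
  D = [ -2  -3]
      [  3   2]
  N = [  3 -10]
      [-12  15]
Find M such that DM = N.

Since D multiplies M on the left, M = D⁻¹N.
det D = 5, so D⁻¹ = [[2/5, 3/5], [-3/5, -2/5]].
M = D⁻¹N = [[2/5, 3/5], [-3/5, -2/5]] · [[3, -10], [-12, 15]] = [[-6, 5], [3, 0]].

M = [[-6, 5], [3, 0]]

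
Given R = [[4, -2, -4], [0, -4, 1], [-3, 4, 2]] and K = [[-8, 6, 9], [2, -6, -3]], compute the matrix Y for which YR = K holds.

Y = [[-5, -3, -4], [5, 5, 6]]

Right-multiplying both sides by R⁻¹ gives Y = KR⁻¹.
det R = 6; the adjugate gives R⁻¹ = [[-2, -2, -3], [-1/2, -2/3, -2/3], [-2, -5/3, -8/3]].
Y = KR⁻¹ = [[-8, 6, 9], [2, -6, -3]] · [[-2, -2, -3], [-1/2, -2/3, -2/3], [-2, -5/3, -8/3]] = [[-5, -3, -4], [5, 5, 6]].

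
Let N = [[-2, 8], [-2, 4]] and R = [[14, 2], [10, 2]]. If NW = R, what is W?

Left-multiplying both sides by N⁻¹ gives W = N⁻¹R.
N has determinant 8; N⁻¹ = [[1/2, -1], [1/4, -1/4]].
W = N⁻¹R = [[1/2, -1], [1/4, -1/4]] · [[14, 2], [10, 2]] = [[-3, -1], [1, 0]].

W = [[-3, -1], [1, 0]]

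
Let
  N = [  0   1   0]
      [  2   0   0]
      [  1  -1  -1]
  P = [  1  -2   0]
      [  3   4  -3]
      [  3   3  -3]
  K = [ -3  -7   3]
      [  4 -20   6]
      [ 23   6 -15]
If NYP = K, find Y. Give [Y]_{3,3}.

-5

Y = N⁻¹KP⁻¹ (apply N⁻¹ on the left and P⁻¹ on the right).
det N = 2; the adjugate gives N⁻¹ = [[0, 1/2, 0], [1, 0, 0], [-1, 1/2, -1]].
det P = -3, so P⁻¹ = [[1, 2, -2], [0, 1, -1], [1, 3, -10/3]].
N⁻¹K = [[2, -10, 3], [-3, -7, 3], [-18, -9, 15]].
Y = (N⁻¹K)P⁻¹ = [[5, 3, -4], [0, -4, 3], [-3, 0, -5]].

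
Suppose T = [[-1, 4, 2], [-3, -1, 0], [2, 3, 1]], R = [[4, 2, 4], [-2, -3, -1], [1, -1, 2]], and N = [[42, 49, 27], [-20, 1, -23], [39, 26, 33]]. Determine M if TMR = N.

M = [[4, 5, -2], [2, -2, -4], [1, 1, 5]]

Left-multiply by T⁻¹ and right-multiply by R⁻¹: M = T⁻¹NR⁻¹.
det T = -1; the adjugate gives T⁻¹ = [[1, -2, -2], [-3, 5, 6], [7, -11, -13]].
det R = -2; the adjugate gives R⁻¹ = [[7/2, 4, -5], [-3/2, -2, 2], [-5/2, -3, 4]].
T⁻¹N = [[4, -5, 7], [8, 14, 2], [7, -6, 13]].
M = (T⁻¹N)R⁻¹ = [[4, 5, -2], [2, -2, -4], [1, 1, 5]].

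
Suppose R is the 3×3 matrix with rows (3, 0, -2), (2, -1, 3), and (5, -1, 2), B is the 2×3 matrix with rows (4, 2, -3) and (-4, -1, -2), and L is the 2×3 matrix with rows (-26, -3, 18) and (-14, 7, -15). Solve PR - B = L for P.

PR = L + B = [[-22, -1, 15], [-18, 6, -17]].
Right-multiplying both sides by R⁻¹ gives P = (L + B)R⁻¹.
det R = -3; the adjugate gives R⁻¹ = [[-1/3, -2/3, 2/3], [-11/3, -16/3, 13/3], [-1, -1, 1]].
P = (L + B)R⁻¹ = [[-4, 5, -4], [1, -3, -3]].

P = [[-4, 5, -4], [1, -3, -3]]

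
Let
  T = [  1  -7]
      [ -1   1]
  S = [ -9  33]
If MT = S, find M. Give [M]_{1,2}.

5

Right-multiplying both sides by T⁻¹ gives M = ST⁻¹.
det T = -6; the adjugate gives T⁻¹ = [[-1/6, -7/6], [-1/6, -1/6]].
M = ST⁻¹ = [[-9, 33]] · [[-1/6, -7/6], [-1/6, -1/6]] = [[-4, 5]].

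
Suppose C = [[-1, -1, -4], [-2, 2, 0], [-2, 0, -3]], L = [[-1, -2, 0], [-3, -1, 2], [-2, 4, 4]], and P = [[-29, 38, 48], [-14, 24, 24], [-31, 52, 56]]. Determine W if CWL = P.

W = [[5, -1, -5], [2, 1, -3], [-3, 0, -1]]

Left-multiply by C⁻¹ and right-multiply by L⁻¹: W = C⁻¹PL⁻¹.
det C = -4, so C⁻¹ = [[3/2, 3/4, -2], [3/2, 5/4, -2], [-1, -1/2, 1]].
L has determinant -4; L⁻¹ = [[3, -2, 1], [-2, 1, -1/2], [7/2, -2, 5/4]].
C⁻¹P = [[8, -29, -22], [1, -17, -10], [5, 2, -4]].
W = (C⁻¹P)L⁻¹ = [[5, -1, -5], [2, 1, -3], [-3, 0, -1]].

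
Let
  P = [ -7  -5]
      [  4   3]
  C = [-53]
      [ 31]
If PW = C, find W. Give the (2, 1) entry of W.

5

P is on the left of W, so left-multiply by P⁻¹: W = P⁻¹C.
det P = -1; the adjugate gives P⁻¹ = [[-3, -5], [4, 7]].
W = P⁻¹C = [[-3, -5], [4, 7]] · [[-53], [31]] = [[4], [5]].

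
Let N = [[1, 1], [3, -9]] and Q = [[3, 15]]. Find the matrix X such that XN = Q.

N is on the right of X, so right-multiply by N⁻¹: X = QN⁻¹.
det N = -12; the adjugate gives N⁻¹ = [[3/4, 1/12], [1/4, -1/12]].
X = QN⁻¹ = [[3, 15]] · [[3/4, 1/12], [1/4, -1/12]] = [[6, -1]].

X = [[6, -1]]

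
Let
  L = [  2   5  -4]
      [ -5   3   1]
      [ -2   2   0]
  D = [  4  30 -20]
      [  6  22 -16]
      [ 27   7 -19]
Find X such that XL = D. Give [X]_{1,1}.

6

L is on the right of X, so right-multiply by L⁻¹: X = DL⁻¹.
det L = 2; the adjugate gives L⁻¹ = [[-1, -4, 17/2], [-1, -4, 9], [-2, -7, 31/2]].
X = DL⁻¹ = [[4, 30, -20], [6, 22, -16], [27, 7, -19]] · [[-1, -4, 17/2], [-1, -4, 9], [-2, -7, 31/2]] = [[6, 4, -6], [4, 0, 1], [4, -3, -2]].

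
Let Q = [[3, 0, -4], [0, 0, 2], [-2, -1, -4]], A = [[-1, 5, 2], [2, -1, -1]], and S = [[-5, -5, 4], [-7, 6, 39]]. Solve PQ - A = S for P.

PQ = S + A = [[-6, 0, 6], [-5, 5, 38]].
Right-multiplying both sides by Q⁻¹ gives P = (S + A)Q⁻¹.
Q has determinant 6; Q⁻¹ = [[1/3, 2/3, 0], [-2/3, -10/3, -1], [0, 1/2, 0]].
P = (S + A)Q⁻¹ = [[-2, -1, 0], [-5, -1, -5]].

P = [[-2, -1, 0], [-5, -1, -5]]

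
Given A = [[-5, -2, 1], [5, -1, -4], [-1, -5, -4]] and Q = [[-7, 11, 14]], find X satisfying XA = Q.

X = [[2, 0, -3]]

Right-multiplying both sides by A⁻¹ gives X = QA⁻¹.
det A = 6, so A⁻¹ = [[-8/3, -13/6, 3/2], [4, 7/2, -5/2], [-13/3, -23/6, 5/2]].
X = QA⁻¹ = [[-7, 11, 14]] · [[-8/3, -13/6, 3/2], [4, 7/2, -5/2], [-13/3, -23/6, 5/2]] = [[2, 0, -3]].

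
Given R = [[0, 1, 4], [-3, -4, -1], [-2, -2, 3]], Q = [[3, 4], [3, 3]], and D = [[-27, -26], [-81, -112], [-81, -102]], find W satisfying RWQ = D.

W = [[4, 2], [5, -2], [-1, -2]]

W = R⁻¹DQ⁻¹ (apply R⁻¹ on the left and Q⁻¹ on the right).
det R = 3, so R⁻¹ = [[-14/3, -11/3, 5], [11/3, 8/3, -4], [-2/3, -2/3, 1]].
Q has determinant -3; Q⁻¹ = [[-1, 4/3], [1, -1]].
R⁻¹D = [[18, 22], [9, 14], [-9, -10]].
W = (R⁻¹D)Q⁻¹ = [[4, 2], [5, -2], [-1, -2]].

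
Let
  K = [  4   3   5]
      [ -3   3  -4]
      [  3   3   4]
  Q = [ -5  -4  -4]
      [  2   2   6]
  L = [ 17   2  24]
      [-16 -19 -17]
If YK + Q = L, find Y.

Y = [[4, -2, 0], [-3, -1, -3]]

YK = L − Q = [[22, 6, 28], [-18, -21, -23]].
Right-multiplying both sides by K⁻¹ gives Y = (L − Q)K⁻¹.
det K = 6; the adjugate gives K⁻¹ = [[4, 1/2, -9/2], [0, 1/6, 1/6], [-3, -1/2, 7/2]].
Y = (L − Q)K⁻¹ = [[4, -2, 0], [-3, -1, -3]].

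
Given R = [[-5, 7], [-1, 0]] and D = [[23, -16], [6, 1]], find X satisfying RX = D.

X = [[-6, -1], [-1, -3]]

Since R multiplies X on the left, X = R⁻¹D.
R has determinant 7; R⁻¹ = [[0, -1], [1/7, -5/7]].
X = R⁻¹D = [[0, -1], [1/7, -5/7]] · [[23, -16], [6, 1]] = [[-6, -1], [-1, -3]].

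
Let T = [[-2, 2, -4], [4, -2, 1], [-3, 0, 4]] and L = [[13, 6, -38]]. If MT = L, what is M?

M = [[5, 2, -5]]

Since T sits to the right of M, M = LT⁻¹.
det T = 2, so T⁻¹ = [[-4, -4, -3], [-19/2, -10, -7], [-3, -3, -2]].
M = LT⁻¹ = [[13, 6, -38]] · [[-4, -4, -3], [-19/2, -10, -7], [-3, -3, -2]] = [[5, 2, -5]].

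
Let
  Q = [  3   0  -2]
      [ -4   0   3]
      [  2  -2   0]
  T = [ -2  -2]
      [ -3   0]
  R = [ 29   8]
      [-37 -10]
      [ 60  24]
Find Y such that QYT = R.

Left-multiply by Q⁻¹ and right-multiply by T⁻¹: Y = Q⁻¹RT⁻¹.
Q has determinant 2; Q⁻¹ = [[3, 2, 0], [3, 2, -1/2], [4, 3, 0]].
det T = -6, so T⁻¹ = [[0, -1/3], [-1/2, 1/3]].
Q⁻¹R = [[13, 4], [-17, -8], [5, 2]].
Y = (Q⁻¹R)T⁻¹ = [[-2, -3], [4, 3], [-1, -1]].

Y = [[-2, -3], [4, 3], [-1, -1]]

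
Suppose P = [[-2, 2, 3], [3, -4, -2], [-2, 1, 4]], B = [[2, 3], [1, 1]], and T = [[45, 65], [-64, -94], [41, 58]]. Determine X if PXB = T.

X = [[-2, -2], [5, -1], [2, 1]]

X = P⁻¹TB⁻¹ (apply P⁻¹ on the left and B⁻¹ on the right).
det P = -3; the adjugate gives P⁻¹ = [[14/3, 5/3, -8/3], [8/3, 2/3, -5/3], [5/3, 2/3, -2/3]].
det B = -1; the adjugate gives B⁻¹ = [[-1, 3], [1, -2]].
P⁻¹T = [[-6, -8], [9, 14], [5, 7]].
X = (P⁻¹T)B⁻¹ = [[-2, -2], [5, -1], [2, 1]].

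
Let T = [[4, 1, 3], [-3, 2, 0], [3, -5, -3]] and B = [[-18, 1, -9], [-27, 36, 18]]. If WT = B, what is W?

W = [[-3, 2, 0], [0, 3, -6]]

Right-multiplying both sides by T⁻¹ gives W = BT⁻¹.
det T = -6, so T⁻¹ = [[1, 2, 1], [3/2, 7/2, 3/2], [-3/2, -23/6, -11/6]].
W = BT⁻¹ = [[-18, 1, -9], [-27, 36, 18]] · [[1, 2, 1], [3/2, 7/2, 3/2], [-3/2, -23/6, -11/6]] = [[-3, 2, 0], [0, 3, -6]].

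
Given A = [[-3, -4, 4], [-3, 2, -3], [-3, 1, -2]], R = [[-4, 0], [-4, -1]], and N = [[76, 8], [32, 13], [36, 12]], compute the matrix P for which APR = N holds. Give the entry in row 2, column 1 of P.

-2

Isolating P: multiply by A⁻¹ from the left and R⁻¹ from the right, so P = A⁻¹NR⁻¹.
det A = 3; the adjugate gives A⁻¹ = [[-1/3, -4/3, 4/3], [1, 6, -7], [1, 5, -6]].
det R = 4, so R⁻¹ = [[-1/4, 0], [1, -1]].
A⁻¹N = [[-20, -4], [16, 2], [20, 1]].
P = (A⁻¹N)R⁻¹ = [[1, 4], [-2, -2], [-4, -1]].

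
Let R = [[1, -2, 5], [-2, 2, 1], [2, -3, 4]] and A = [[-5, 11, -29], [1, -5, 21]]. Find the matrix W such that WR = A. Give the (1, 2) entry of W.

-2

Since R sits to the right of W, W = AR⁻¹.
R has determinant 1; R⁻¹ = [[11, -7, -12], [10, -6, -11], [2, -1, -2]].
W = AR⁻¹ = [[-5, 11, -29], [1, -5, 21]] · [[11, -7, -12], [10, -6, -11], [2, -1, -2]] = [[-3, -2, -3], [3, 2, 1]].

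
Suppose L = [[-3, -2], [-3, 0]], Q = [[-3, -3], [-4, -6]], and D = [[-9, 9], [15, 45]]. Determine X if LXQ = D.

Left-multiply by L⁻¹ and right-multiply by Q⁻¹: X = L⁻¹DQ⁻¹.
det L = -6; the adjugate gives L⁻¹ = [[0, -1/3], [-1/2, 1/2]].
Q has determinant 6; Q⁻¹ = [[-1, 1/2], [2/3, -1/2]].
L⁻¹D = [[-5, -15], [12, 18]].
X = (L⁻¹D)Q⁻¹ = [[-5, 5], [0, -3]].

X = [[-5, 5], [0, -3]]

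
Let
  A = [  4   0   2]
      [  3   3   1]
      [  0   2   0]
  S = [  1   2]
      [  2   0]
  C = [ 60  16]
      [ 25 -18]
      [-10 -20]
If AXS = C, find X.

X = A⁻¹CS⁻¹ (apply A⁻¹ on the left and S⁻¹ on the right).
A has determinant 4; A⁻¹ = [[-1/2, 1, -3/2], [0, 0, 1/2], [3/2, -2, 3]].
det S = -4; the adjugate gives S⁻¹ = [[0, 1/2], [1/2, -1/4]].
A⁻¹C = [[10, 4], [-5, -10], [10, 0]].
X = (A⁻¹C)S⁻¹ = [[2, 4], [-5, 0], [0, 5]].

X = [[2, 4], [-5, 0], [0, 5]]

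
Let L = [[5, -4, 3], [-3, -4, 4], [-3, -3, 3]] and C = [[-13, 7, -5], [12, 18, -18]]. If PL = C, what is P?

P = [[-2, -2, 3], [0, -6, 2]]

Right-multiplying both sides by L⁻¹ gives P = CL⁻¹.
L has determinant 3; L⁻¹ = [[0, 1, -4/3], [-1, 8, -29/3], [-1, 9, -32/3]].
P = CL⁻¹ = [[-13, 7, -5], [12, 18, -18]] · [[0, 1, -4/3], [-1, 8, -29/3], [-1, 9, -32/3]] = [[-2, -2, 3], [0, -6, 2]].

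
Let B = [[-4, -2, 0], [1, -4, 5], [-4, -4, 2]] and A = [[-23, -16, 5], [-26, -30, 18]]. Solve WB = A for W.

Right-multiplying both sides by B⁻¹ gives W = AB⁻¹.
det B = -4, so B⁻¹ = [[-3, -1, 5/2], [11/2, 2, -5], [5, 2, -9/2]].
W = AB⁻¹ = [[-23, -16, 5], [-26, -30, 18]] · [[-3, -1, 5/2], [11/2, 2, -5], [5, 2, -9/2]] = [[6, 1, 0], [3, 2, 4]].

W = [[6, 1, 0], [3, 2, 4]]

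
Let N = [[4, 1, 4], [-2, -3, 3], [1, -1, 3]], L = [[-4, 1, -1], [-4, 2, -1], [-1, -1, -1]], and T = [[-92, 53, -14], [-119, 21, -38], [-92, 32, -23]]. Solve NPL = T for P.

P = [[-2, 2, -1], [-1, -1, -4], [5, 2, -1]]

Left-multiply by N⁻¹ and right-multiply by L⁻¹: P = N⁻¹TL⁻¹.
det N = 5; the adjugate gives N⁻¹ = [[-6/5, -7/5, 3], [9/5, 8/5, -4], [1, 1, -2]].
det L = 3, so L⁻¹ = [[-1, 2/3, 1/3], [-1, 1, 0], [2, -5/3, -4/3]].
N⁻¹T = [[1, 3, 1], [12, 1, 6], [-27, 10, -6]].
P = (N⁻¹T)L⁻¹ = [[-2, 2, -1], [-1, -1, -4], [5, 2, -1]].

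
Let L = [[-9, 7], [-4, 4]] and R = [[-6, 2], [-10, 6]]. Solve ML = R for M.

Since L sits to the right of M, M = RL⁻¹.
L has determinant -8; L⁻¹ = [[-1/2, 7/8], [-1/2, 9/8]].
M = RL⁻¹ = [[-6, 2], [-10, 6]] · [[-1/2, 7/8], [-1/2, 9/8]] = [[2, -3], [2, -2]].

M = [[2, -3], [2, -2]]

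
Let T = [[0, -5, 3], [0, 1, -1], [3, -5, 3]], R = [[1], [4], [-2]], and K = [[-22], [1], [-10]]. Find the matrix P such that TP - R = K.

P = [[3], [3], [-2]]

TP = K + R = [[-21], [5], [-12]].
Since T multiplies P on the left, P = T⁻¹(K + R).
det T = 6, so T⁻¹ = [[-1/3, 0, 1/3], [-1/2, -3/2, 0], [-1/2, -5/2, 0]].
P = T⁻¹(K + R) = [[3], [3], [-2]].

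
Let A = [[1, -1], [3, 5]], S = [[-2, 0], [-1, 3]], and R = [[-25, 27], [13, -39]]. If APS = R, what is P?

Isolating P: multiply by A⁻¹ from the left and S⁻¹ from the right, so P = A⁻¹RS⁻¹.
det A = 8, so A⁻¹ = [[5/8, 1/8], [-3/8, 1/8]].
det S = -6, so S⁻¹ = [[-1/2, 0], [-1/6, 1/3]].
A⁻¹R = [[-14, 12], [11, -15]].
P = (A⁻¹R)S⁻¹ = [[5, 4], [-3, -5]].

P = [[5, 4], [-3, -5]]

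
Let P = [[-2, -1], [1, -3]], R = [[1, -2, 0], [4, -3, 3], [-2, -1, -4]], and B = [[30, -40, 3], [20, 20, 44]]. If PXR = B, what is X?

X = [[0, -5, -5], [4, -3, 1]]

X = P⁻¹BR⁻¹ (apply P⁻¹ on the left and R⁻¹ on the right).
det P = 7; the adjugate gives P⁻¹ = [[-3/7, 1/7], [-1/7, -2/7]].
R has determinant -5; R⁻¹ = [[-3, 8/5, 6/5], [-2, 4/5, 3/5], [2, -1, -1]].
P⁻¹B = [[-10, 20, 5], [-10, 0, -13]].
X = (P⁻¹B)R⁻¹ = [[0, -5, -5], [4, -3, 1]].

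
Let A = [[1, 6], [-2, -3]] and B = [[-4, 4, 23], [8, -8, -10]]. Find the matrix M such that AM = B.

Left-multiplying both sides by A⁻¹ gives M = A⁻¹B.
det A = 9, so A⁻¹ = [[-1/3, -2/3], [2/9, 1/9]].
M = A⁻¹B = [[-1/3, -2/3], [2/9, 1/9]] · [[-4, 4, 23], [8, -8, -10]] = [[-4, 4, -1], [0, 0, 4]].

M = [[-4, 4, -1], [0, 0, 4]]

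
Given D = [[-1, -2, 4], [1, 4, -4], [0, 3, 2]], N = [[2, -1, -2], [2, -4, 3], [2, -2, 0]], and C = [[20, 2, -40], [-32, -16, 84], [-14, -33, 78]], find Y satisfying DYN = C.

Y = [[-4, 4, 0], [-5, 4, -2], [0, 2, -1]]

Isolating Y: multiply by D⁻¹ from the left and N⁻¹ from the right, so Y = D⁻¹CN⁻¹.
det D = -4; the adjugate gives D⁻¹ = [[-5, -4, 2], [1/2, 1/2, 0], [-3/4, -3/4, 1/2]].
det N = -2, so N⁻¹ = [[-3, -2, 11/2], [-3, -2, 5], [-2, -1, 3]].
D⁻¹C = [[0, -12, 20], [-6, -7, 22], [2, -6, 6]].
Y = (D⁻¹C)N⁻¹ = [[-4, 4, 0], [-5, 4, -2], [0, 2, -1]].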